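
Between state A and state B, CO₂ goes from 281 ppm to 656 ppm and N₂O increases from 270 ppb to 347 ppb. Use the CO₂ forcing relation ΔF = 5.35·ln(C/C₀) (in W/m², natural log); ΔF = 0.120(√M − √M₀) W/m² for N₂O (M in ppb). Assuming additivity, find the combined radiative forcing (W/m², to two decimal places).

CO₂: 5.35 × ln(656/281) = 5.35 × ln(2.33452) = 5.35 × 0.84781 = 4.5358 W/m².
N₂O: 0.120 × (√347 − √270) = 0.120 × (18.6279 − 16.4317) = 0.120 × 2.1962 = 0.2635 W/m².
Total ΔF = 4.5358 + 0.2635 = 4.7993 W/m².

ΔF = 4.80 W/m²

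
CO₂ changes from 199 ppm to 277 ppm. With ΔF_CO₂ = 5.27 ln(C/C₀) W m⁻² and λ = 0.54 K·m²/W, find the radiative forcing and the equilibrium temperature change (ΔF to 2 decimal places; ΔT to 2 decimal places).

ΔF = 1.74 W/m²; ΔT = 0.94 K

CO₂: 5.27 × ln(277/199) = 5.27 × ln(1.39196) = 5.27 × 0.33071 = 1.7428 W/m².
ΔT = λ ΔF = 0.54 × 1.74 = 0.9396 K.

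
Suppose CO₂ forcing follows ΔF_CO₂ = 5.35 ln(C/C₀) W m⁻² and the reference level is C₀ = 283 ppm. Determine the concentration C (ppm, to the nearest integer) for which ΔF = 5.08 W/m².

Set 5.35 ln(C/283) = 5.08, so ln(C/283) = 5.08/5.35 = 0.94953.
Then C/283 = e^0.94953 = 2.58449, giving C = 283 × 2.58449 = 731.41 ppm.

C ≈ 731 ppm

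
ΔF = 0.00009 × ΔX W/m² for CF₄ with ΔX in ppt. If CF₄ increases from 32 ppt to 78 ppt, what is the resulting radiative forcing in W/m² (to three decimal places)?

CF₄: ΔF = 0.00009 × (78 − 32) = 0.00009 × 46 = 0.0041 W/m².

ΔF = 0.004 W/m²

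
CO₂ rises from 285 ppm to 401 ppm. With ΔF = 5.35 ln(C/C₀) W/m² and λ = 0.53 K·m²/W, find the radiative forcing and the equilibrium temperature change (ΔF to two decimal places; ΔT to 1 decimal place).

ΔF = 1.83 W/m²; ΔT = 1.0 K

CO₂: 5.35 × ln(401/285) = 5.35 × ln(1.40702) = 5.35 × 0.34147 = 1.8269 W/m².
ΔT = λ ΔF = 0.53 × 1.83 = 0.9699 K.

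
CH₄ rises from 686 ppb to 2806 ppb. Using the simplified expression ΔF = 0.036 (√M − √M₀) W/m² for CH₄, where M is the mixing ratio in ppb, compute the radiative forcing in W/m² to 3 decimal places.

CH₄: 0.036 × (√2806 − √686) = 0.036 × (52.9717 − 26.1916) = 0.036 × 26.7801 = 0.9641 W/m².

ΔF = 0.964 W/m²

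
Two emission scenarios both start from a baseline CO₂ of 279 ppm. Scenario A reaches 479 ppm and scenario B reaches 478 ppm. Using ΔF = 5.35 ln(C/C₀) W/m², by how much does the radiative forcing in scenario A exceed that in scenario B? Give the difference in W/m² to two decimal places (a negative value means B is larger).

ΔF_A = 5.35 ln(479/279) = 5.35 × 0.54049 = 2.8916 W/m².
ΔF_B = 5.35 ln(478/279) = 5.35 × 0.53840 = 2.8804 W/m².
Difference: 2.8916 − 2.8804 = 0.0112 W/m².

ΔF_A − ΔF_B = 0.01 W/m²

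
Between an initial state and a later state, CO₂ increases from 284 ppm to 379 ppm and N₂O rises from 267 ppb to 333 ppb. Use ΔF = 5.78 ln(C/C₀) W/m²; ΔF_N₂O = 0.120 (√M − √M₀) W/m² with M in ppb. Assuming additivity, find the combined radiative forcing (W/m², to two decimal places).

ΔF = 1.90 W/m²

CO₂: 5.78 × ln(379/284) = 5.78 × ln(1.33451) = 5.78 × 0.28856 = 1.6679 W/m².
N₂O: 0.120 × (√333 − √267) = 0.120 × (18.2483 − 16.3401) = 0.120 × 1.9082 = 0.2290 W/m².
Total ΔF = 1.6679 + 0.2290 = 1.8969 W/m².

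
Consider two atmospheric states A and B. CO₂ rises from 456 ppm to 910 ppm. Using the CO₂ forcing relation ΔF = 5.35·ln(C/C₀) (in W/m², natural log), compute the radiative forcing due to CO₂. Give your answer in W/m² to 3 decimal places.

ΔF = 3.697 W/m²

CO₂: 5.35 × ln(910/456) = 5.35 × ln(1.99561) = 5.35 × 0.69095 = 3.6966 W/m².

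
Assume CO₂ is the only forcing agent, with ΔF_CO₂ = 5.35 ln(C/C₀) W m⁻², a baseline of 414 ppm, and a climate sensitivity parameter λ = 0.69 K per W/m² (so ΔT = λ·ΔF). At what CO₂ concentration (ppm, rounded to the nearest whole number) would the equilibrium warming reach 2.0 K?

Required forcing: ΔF = ΔT/λ = 2.0/0.69 = 2.8986 W/m².
Then ln(C/414) = ΔF/5.35 = 2.8986/5.35 = 0.54179.
So C = 414 × e^0.54179 = 414 × 1.71908 = 711.70 ppm.

C ≈ 712 ppm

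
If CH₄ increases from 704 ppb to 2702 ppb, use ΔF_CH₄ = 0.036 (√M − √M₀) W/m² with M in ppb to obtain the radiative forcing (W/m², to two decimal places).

ΔF = 0.92 W/m²

CH₄: 0.036 × (√2702 − √704) = 0.036 × (51.9808 − 26.5330) = 0.036 × 25.4478 = 0.9161 W/m².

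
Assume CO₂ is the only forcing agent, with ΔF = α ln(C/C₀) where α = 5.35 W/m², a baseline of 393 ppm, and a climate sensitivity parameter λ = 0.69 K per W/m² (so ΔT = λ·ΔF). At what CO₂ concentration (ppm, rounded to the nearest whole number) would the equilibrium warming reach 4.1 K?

C ≈ 1193 ppm

Required forcing: ΔF = ΔT/λ = 4.1/0.69 = 5.9420 W/m².
Then ln(C/393) = ΔF/5.35 = 5.9420/5.35 = 1.11065.
So C = 393 × e^1.11065 = 393 × 3.03633 = 1193.28 ppm.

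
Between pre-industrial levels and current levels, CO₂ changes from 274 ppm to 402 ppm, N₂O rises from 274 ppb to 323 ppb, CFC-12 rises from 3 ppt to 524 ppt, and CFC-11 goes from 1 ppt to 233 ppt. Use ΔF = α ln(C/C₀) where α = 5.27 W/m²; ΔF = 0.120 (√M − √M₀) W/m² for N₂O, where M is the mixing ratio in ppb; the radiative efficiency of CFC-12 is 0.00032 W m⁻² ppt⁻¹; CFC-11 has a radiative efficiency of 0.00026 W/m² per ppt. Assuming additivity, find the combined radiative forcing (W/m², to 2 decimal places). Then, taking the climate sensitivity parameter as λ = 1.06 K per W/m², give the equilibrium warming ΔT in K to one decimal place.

CO₂: 5.27 × ln(402/274) = 5.27 × ln(1.46715) = 5.27 × 0.38332 = 2.0201 W/m².
N₂O: 0.120 × (√323 − √274) = 0.120 × (17.9722 − 16.5529) = 0.120 × 1.4193 = 0.1703 W/m².
CFC-12: ΔF = 0.00032 × (524 − 3) = 0.00032 × 521 = 0.1667 W/m².
CFC-11: ΔF = 0.00026 × (233 − 1) = 0.00026 × 232 = 0.0603 W/m².
Total ΔF = 2.0201 + 0.1703 + 0.1667 + 0.0603 = 2.4174 W/m².
ΔT = λ ΔF = 1.06 × 2.42 = 2.5652 K.

ΔF = 2.42 W/m²; ΔT = 2.6 K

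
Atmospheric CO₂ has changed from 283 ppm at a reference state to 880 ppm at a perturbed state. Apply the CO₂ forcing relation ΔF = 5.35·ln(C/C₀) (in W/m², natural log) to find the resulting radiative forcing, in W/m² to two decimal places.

ΔF = 6.07 W/m²

CO₂: 5.35 × ln(880/283) = 5.35 × ln(3.10954) = 5.35 × 1.13447 = 6.0694 W/m².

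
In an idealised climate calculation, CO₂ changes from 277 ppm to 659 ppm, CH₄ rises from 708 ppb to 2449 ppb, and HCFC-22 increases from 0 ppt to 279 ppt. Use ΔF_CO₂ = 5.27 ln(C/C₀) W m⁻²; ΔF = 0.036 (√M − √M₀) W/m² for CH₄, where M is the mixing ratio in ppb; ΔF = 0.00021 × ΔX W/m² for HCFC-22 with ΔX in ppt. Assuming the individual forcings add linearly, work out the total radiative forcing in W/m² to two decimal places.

ΔF = 5.45 W/m²

CO₂: 5.27 × ln(659/277) = 5.27 × ln(2.37906) = 5.27 × 0.86671 = 4.5676 W/m².
CH₄: 0.036 × (√2449 − √708) = 0.036 × (49.4874 − 26.6083) = 0.036 × 22.8791 = 0.8236 W/m².
HCFC-22: ΔF = 0.00021 × (279 − 0) = 0.00021 × 279 = 0.0586 W/m².
Total ΔF = 4.5676 + 0.8236 + 0.0586 = 5.4498 W/m².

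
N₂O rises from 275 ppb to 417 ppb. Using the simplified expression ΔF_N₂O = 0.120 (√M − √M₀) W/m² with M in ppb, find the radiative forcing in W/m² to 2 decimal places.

ΔF = 0.46 W/m²

N₂O: 0.120 × (√417 − √275) = 0.120 × (20.4206 − 16.5831) = 0.120 × 3.8375 = 0.4605 W/m².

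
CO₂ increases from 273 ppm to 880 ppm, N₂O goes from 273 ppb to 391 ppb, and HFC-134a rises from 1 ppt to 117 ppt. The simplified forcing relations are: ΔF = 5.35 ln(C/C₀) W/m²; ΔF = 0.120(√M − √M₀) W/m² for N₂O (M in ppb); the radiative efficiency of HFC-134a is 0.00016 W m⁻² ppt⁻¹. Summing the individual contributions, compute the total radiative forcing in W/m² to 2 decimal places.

CO₂: 5.35 × ln(880/273) = 5.35 × ln(3.22344) = 5.35 × 1.17045 = 6.2619 W/m².
N₂O: 0.120 × (√391 − √273) = 0.120 × (19.7737 − 16.5227) = 0.120 × 3.2510 = 0.3901 W/m².
HFC-134a: ΔF = 0.00016 × (117 − 1) = 0.00016 × 116 = 0.0186 W/m².
Total ΔF = 6.2619 + 0.3901 + 0.0186 = 6.6706 W/m².

ΔF = 6.67 W/m²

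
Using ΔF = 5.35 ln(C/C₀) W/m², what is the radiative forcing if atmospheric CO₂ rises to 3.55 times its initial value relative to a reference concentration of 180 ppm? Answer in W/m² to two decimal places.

Because the forcing depends only on the ratio C/C₀, the initial concentration does not enter.
ΔF = 5.35 × ln(3.55) = 5.35 × 1.26695 = 6.7782 W/m².

ΔF = 6.78 W/m²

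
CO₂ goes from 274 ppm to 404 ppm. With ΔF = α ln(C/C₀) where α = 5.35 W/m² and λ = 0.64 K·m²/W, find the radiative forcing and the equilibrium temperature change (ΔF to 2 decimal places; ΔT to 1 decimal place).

CO₂: 5.35 × ln(404/274) = 5.35 × ln(1.47445) = 5.35 × 0.38829 = 2.0774 W/m².
ΔT = λ ΔF = 0.64 × 2.08 = 1.3312 K.

ΔF = 2.08 W/m²; ΔT = 1.3 K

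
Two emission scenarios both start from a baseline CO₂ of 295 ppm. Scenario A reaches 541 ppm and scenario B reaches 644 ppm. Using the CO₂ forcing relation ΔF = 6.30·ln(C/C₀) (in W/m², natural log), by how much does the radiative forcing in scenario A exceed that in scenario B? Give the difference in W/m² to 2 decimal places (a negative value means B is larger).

ΔF_A = 6.30 ln(541/295) = 6.30 × 0.60644 = 3.8206 W/m².
ΔF_B = 6.30 ln(644/295) = 6.30 × 0.78072 = 4.9185 W/m².
Difference: 3.8206 − 4.9185 = -1.0979 W/m².

ΔF_A − ΔF_B = -1.10 W/m²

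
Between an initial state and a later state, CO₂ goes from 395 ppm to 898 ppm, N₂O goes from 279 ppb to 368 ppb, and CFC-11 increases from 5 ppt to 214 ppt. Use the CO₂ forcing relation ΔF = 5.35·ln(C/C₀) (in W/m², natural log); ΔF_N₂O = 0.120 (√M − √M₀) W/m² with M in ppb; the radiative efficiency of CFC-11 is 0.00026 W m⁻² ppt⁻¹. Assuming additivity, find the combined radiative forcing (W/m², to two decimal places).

CO₂: 5.35 × ln(898/395) = 5.35 × ln(2.27342) = 5.35 × 0.82129 = 4.3939 W/m².
N₂O: 0.120 × (√368 − √279) = 0.120 × (19.1833 − 16.7033) = 0.120 × 2.4800 = 0.2976 W/m².
CFC-11: ΔF = 0.00026 × (214 − 5) = 0.00026 × 209 = 0.0543 W/m².
Total ΔF = 4.3939 + 0.2976 + 0.0543 = 4.7458 W/m².

ΔF = 4.75 W/m²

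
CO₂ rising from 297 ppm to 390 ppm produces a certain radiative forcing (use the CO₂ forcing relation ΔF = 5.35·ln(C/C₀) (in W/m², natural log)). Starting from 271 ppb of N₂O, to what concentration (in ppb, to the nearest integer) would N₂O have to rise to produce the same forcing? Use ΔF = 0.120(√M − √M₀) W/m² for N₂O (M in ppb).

M ≈ 818 ppb

CO₂ forcing: 5.35 × ln(390/297) = 5.35 × 0.272415 = 1.45742 W/m².
Set 0.120(√M − √271) = 1.45742: √M = 1.45742/0.120 + √271 = 12.1452 + 16.4621 = 28.6073.
M = (28.6073)² = 818.38 ppb.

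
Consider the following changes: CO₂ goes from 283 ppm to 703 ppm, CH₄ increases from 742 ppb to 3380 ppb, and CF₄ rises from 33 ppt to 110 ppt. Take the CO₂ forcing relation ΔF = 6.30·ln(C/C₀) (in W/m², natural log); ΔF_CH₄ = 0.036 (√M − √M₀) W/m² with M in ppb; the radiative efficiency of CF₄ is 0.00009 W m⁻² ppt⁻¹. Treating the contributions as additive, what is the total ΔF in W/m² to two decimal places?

ΔF = 6.85 W/m²

CO₂: 6.30 × ln(703/283) = 6.30 × ln(2.48410) = 6.30 × 0.90991 = 5.7324 W/m².
CH₄: 0.036 × (√3380 − √742) = 0.036 × (58.1378 − 27.2397) = 0.036 × 30.8981 = 1.1123 W/m².
CF₄: ΔF = 0.00009 × (110 − 33) = 0.00009 × 77 = 0.0069 W/m².
Total ΔF = 5.7324 + 1.1123 + 0.0069 = 6.8516 W/m².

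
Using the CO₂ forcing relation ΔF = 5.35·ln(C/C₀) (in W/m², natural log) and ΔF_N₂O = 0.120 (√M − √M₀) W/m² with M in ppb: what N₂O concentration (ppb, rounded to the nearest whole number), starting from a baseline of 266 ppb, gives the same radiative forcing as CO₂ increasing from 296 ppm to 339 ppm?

CO₂ forcing: 5.35 × ln(339/296) = 5.35 × 0.135641 = 0.72568 W/m².
Set 0.120(√M − √266) = 0.72568: √M = 0.72568/0.120 + √266 = 6.0473 + 16.3095 = 22.3568.
M = (22.3568)² = 499.83 ppb.

M ≈ 500 ppb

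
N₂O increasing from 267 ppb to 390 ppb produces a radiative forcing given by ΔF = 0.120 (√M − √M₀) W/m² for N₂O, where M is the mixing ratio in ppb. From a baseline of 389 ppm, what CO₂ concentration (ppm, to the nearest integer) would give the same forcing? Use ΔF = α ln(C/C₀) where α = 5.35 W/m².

C ≈ 420 ppm

N₂O forcing: 0.120 × (√390 − √267) = 0.120 × (19.7484 − 16.3401) = 0.120 × 3.4083 = 0.40900 W/m².
Set 5.35 ln(C/389) = 0.40900: ln(C/389) = 0.40900/5.35 = 0.07645, so C = 389 × e^0.07645 = 389 × 1.07945 = 419.91 ppm.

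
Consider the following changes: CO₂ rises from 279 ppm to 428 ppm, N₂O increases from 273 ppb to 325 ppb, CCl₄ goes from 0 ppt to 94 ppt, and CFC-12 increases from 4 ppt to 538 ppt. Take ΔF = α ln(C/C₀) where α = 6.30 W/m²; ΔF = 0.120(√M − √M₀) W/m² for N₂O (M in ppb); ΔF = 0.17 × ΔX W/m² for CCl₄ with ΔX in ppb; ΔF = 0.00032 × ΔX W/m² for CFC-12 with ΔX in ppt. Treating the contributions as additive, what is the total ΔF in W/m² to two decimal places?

CO₂: 6.30 × ln(428/279) = 6.30 × ln(1.53405) = 6.30 × 0.42791 = 2.6958 W/m².
N₂O: 0.120 × (√325 − √273) = 0.120 × (18.0278 − 16.5227) = 0.120 × 1.5051 = 0.1806 W/m².
CCl₄: Δ = 94 − 0 = 94 ppt = 0.094 ppb; ΔF = 0.17 × 0.094 = 0.0160 W/m².
CFC-12: ΔF = 0.00032 × (538 − 4) = 0.00032 × 534 = 0.1709 W/m².
Total ΔF = 2.6958 + 0.1806 + 0.0160 + 0.1709 = 3.0633 W/m².

ΔF = 3.06 W/m²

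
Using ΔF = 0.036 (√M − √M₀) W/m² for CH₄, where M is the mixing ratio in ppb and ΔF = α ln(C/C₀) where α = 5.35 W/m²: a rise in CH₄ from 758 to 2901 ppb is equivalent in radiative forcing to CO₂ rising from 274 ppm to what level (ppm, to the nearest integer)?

CH₄ forcing: 0.036 × (√2901 − √758) = 0.036 × (53.8609 − 27.5318) = 0.036 × 26.3291 = 0.94785 W/m².
Set 5.35 ln(C/274) = 0.94785: ln(C/274) = 0.94785/5.35 = 0.17717, so C = 274 × e^0.17717 = 274 × 1.19383 = 327.11 ppm.

C ≈ 327 ppm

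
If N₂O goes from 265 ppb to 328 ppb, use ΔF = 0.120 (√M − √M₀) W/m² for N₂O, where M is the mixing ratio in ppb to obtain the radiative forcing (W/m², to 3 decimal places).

ΔF = 0.220 W/m²

N₂O: 0.120 × (√328 − √265) = 0.120 × (18.1108 − 16.2788) = 0.120 × 1.8320 = 0.2198 W/m².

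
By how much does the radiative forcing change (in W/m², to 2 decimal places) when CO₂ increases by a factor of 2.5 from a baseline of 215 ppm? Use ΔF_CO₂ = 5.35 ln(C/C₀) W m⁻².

ΔF = 5.35 × ln(2.5) = 5.35 × 0.91629 = 4.9022 W/m².

ΔF = 4.90 W/m²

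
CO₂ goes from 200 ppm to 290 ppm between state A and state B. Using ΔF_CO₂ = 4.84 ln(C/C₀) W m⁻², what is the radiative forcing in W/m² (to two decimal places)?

ΔF = 1.80 W/m²

CO₂: 4.84 × ln(290/200) = 4.84 × ln(1.45000) = 4.84 × 0.37156 = 1.7984 W/m².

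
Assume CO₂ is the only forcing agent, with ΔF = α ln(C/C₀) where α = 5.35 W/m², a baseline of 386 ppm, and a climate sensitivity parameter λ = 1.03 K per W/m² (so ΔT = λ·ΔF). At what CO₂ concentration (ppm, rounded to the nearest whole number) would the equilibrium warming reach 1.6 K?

Required forcing: ΔF = ΔT/λ = 1.6/1.03 = 1.5534 W/m².
Then ln(C/386) = ΔF/5.35 = 1.5534/5.35 = 0.29036.
So C = 386 × e^0.29036 = 386 × 1.33691 = 516.05 ppm.

C ≈ 516 ppm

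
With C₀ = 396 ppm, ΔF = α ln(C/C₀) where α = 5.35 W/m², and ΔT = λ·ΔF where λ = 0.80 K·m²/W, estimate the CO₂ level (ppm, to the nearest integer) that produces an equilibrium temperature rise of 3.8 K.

Required forcing: ΔF = ΔT/λ = 3.8/0.80 = 4.7500 W/m².
Then ln(C/396) = ΔF/5.35 = 4.7500/5.35 = 0.88785.
So C = 396 × e^0.88785 = 396 × 2.42990 = 962.24 ppm.

C ≈ 962 ppm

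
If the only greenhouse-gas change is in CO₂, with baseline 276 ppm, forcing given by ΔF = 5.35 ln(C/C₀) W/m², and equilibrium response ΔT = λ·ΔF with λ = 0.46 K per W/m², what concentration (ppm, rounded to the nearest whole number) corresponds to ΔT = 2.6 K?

Required forcing: ΔF = ΔT/λ = 2.6/0.46 = 5.6522 W/m².
Then ln(C/276) = ΔF/5.35 = 5.6522/5.35 = 1.05649.
So C = 276 × e^1.05649 = 276 × 2.87626 = 793.85 ppm.

C ≈ 794 ppm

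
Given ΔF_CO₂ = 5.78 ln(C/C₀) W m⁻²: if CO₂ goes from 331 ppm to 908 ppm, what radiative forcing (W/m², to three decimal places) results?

ΔF = 5.833 W/m²

CO₂ absorption bands are partially saturated, so forcing scales with the logarithm of the concentration ratio.
CO₂: 5.78 × ln(908/331) = 5.78 × ln(2.74320) = 5.78 × 1.00913 = 5.8328 W/m².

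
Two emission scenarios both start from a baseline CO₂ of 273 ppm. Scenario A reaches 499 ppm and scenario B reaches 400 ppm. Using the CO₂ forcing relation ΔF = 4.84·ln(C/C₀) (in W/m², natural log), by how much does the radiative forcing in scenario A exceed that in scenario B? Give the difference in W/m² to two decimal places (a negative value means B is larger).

ΔF_A = 4.84 ln(499/273) = 4.84 × 0.60313 = 2.9191 W/m².
ΔF_B = 4.84 ln(400/273) = 4.84 × 0.38199 = 1.8488 W/m².
Difference: 2.9191 − 1.8488 = 1.0703 W/m².

ΔF_A − ΔF_B = 1.07 W/m²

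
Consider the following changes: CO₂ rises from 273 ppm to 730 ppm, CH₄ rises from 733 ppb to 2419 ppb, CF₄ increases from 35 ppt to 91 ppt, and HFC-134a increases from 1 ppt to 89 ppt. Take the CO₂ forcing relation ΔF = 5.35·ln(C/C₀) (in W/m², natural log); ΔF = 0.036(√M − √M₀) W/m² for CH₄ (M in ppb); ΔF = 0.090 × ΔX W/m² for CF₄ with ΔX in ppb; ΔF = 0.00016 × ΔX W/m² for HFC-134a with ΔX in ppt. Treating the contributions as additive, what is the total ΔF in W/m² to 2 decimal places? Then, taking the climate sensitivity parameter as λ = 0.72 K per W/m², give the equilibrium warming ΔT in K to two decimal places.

ΔF = 6.08 W/m²; ΔT = 4.38 K

CO₂: 5.35 × ln(730/273) = 5.35 × ln(2.67399) = 5.35 × 0.98357 = 5.2621 W/m².
CH₄: 0.036 × (√2419 − √733) = 0.036 × (49.1833 − 27.0740) = 0.036 × 22.1093 = 0.7959 W/m².
CF₄: Δ = 91 − 35 = 56 ppt = 0.056 ppb; ΔF = 0.090 × 0.056 = 0.0050 W/m².
HFC-134a: ΔF = 0.00016 × (89 − 1) = 0.00016 × 88 = 0.0141 W/m².
Total ΔF = 5.2621 + 0.7959 + 0.0050 + 0.0141 = 6.0771 W/m².
ΔT = λ ΔF = 0.72 × 6.08 = 4.3776 K.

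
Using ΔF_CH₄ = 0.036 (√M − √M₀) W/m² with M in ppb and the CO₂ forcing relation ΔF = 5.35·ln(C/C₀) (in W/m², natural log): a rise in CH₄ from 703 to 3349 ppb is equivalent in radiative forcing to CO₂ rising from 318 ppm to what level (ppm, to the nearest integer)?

CH₄ forcing: 0.036 × (√3349 − √703) = 0.036 × (57.8705 − 26.5141) = 0.036 × 31.3564 = 1.12883 W/m².
Set 5.35 ln(C/318) = 1.12883: ln(C/318) = 1.12883/5.35 = 0.21100, so C = 318 × e^0.21100 = 318 × 1.23491 = 392.70 ppm.

C ≈ 393 ppm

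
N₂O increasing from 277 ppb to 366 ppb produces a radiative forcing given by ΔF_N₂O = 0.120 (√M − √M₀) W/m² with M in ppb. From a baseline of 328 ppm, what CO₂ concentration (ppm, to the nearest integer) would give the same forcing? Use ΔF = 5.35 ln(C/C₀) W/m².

C ≈ 347 ppm

N₂O forcing: 0.120 × (√366 − √277) = 0.120 × (19.1311 − 16.6433) = 0.120 × 2.4878 = 0.29854 W/m².
Set 5.35 ln(C/328) = 0.29854: ln(C/328) = 0.29854/5.35 = 0.05580, so C = 328 × e^0.05580 = 328 × 1.05739 = 346.82 ppm.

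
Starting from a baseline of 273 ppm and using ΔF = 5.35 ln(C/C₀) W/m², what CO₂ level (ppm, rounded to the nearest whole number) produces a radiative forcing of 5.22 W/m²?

Set 5.35 ln(C/273) = 5.22, so ln(C/273) = 5.22/5.35 = 0.97570.
Then C/273 = e^0.97570 = 2.65302, giving C = 273 × 2.65302 = 724.27 ppm.

C ≈ 724 ppm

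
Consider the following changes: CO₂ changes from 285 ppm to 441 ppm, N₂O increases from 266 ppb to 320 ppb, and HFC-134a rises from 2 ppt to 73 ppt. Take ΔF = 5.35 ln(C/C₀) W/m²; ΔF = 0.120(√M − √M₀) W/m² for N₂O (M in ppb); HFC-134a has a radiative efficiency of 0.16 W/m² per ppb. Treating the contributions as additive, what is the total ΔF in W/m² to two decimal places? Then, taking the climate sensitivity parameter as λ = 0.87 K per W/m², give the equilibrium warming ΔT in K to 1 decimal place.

CO₂: 5.35 × ln(441/285) = 5.35 × ln(1.54737) = 5.35 × 0.43656 = 2.3356 W/m².
N₂O: 0.120 × (√320 − √266) = 0.120 × (17.8885 − 16.3095) = 0.120 × 1.5790 = 0.1895 W/m².
HFC-134a: Δ = 73 − 2 = 71 ppt = 0.071 ppb; ΔF = 0.16 × 0.071 = 0.0114 W/m².
Total ΔF = 2.3356 + 0.1895 + 0.0114 = 2.5365 W/m².
ΔT = λ ΔF = 0.87 × 2.54 = 2.2098 K.

ΔF = 2.54 W/m²; ΔT = 2.2 K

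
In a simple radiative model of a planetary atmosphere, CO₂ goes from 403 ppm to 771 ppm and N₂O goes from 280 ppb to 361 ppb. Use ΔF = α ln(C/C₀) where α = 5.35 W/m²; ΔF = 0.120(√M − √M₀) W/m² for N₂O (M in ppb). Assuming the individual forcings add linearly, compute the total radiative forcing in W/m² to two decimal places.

ΔF = 3.74 W/m²

CO₂: 5.35 × ln(771/403) = 5.35 × ln(1.91315) = 5.35 × 0.64875 = 3.4708 W/m².
N₂O: 0.120 × (√361 − √280) = 0.120 × (19.0000 − 16.7332) = 0.120 × 2.2668 = 0.2720 W/m².
Total ΔF = 3.4708 + 0.2720 = 3.7428 W/m².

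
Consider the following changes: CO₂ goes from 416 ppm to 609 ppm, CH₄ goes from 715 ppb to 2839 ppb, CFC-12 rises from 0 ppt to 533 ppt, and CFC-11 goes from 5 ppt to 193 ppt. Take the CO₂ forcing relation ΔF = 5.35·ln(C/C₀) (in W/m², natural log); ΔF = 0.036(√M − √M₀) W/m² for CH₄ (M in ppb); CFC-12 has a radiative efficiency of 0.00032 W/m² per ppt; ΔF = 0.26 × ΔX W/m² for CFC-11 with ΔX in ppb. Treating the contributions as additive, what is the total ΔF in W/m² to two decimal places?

ΔF = 3.21 W/m²

CO₂: 5.35 × ln(609/416) = 5.35 × ln(1.46394) = 5.35 × 0.38113 = 2.0390 W/m².
CH₄: 0.036 × (√2839 − √715) = 0.036 × (53.2823 − 26.7395) = 0.036 × 26.5428 = 0.9555 W/m².
CFC-12: ΔF = 0.00032 × (533 − 0) = 0.00032 × 533 = 0.1706 W/m².
CFC-11: Δ = 193 − 5 = 188 ppt = 0.188 ppb; ΔF = 0.26 × 0.188 = 0.0489 W/m².
Total ΔF = 2.0390 + 0.9555 + 0.1706 + 0.0489 = 3.2140 W/m².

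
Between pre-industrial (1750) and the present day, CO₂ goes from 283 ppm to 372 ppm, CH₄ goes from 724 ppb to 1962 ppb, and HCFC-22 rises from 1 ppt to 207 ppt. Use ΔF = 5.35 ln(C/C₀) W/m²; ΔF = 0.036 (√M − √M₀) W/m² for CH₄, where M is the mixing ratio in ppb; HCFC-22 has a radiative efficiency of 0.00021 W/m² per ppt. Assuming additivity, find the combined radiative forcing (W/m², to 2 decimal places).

CO₂: 5.35 × ln(372/283) = 5.35 × ln(1.31449) = 5.35 × 0.27345 = 1.4630 W/m².
CH₄: 0.036 × (√1962 − √724) = 0.036 × (44.2945 − 26.9072) = 0.036 × 17.3873 = 0.6259 W/m².
HCFC-22: ΔF = 0.00021 × (207 − 1) = 0.00021 × 206 = 0.0433 W/m².
Total ΔF = 1.4630 + 0.6259 + 0.0433 = 2.1322 W/m².

ΔF = 2.13 W/m²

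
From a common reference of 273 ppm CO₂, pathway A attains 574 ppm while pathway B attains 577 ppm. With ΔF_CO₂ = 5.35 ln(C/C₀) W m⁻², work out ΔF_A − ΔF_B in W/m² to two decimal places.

ΔF_A = 5.35 ln(574/273) = 5.35 × 0.74316 = 3.9759 W/m².
ΔF_B = 5.35 ln(577/273) = 5.35 × 0.74837 = 4.0038 W/m².
Difference: 3.9759 − 4.0038 = -0.0279 W/m².
(Equivalently, ΔF_A − ΔF_B = 5.35 ln(574/577) = 5.35 × -0.00521 = -0.0279 W/m².)

ΔF_A − ΔF_B = -0.03 W/m²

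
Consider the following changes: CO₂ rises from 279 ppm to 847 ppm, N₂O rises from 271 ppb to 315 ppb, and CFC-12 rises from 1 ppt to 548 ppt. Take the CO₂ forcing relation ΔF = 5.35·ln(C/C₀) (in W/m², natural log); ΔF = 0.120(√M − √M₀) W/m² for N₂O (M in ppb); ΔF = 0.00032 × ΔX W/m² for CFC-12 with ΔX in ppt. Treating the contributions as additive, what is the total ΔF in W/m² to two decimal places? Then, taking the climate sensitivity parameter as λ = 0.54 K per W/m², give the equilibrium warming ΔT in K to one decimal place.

CO₂: 5.35 × ln(847/279) = 5.35 × ln(3.03584) = 5.35 × 1.11049 = 5.9411 W/m².
N₂O: 0.120 × (√315 − √271) = 0.120 × (17.7482 − 16.4621) = 0.120 × 1.2861 = 0.1543 W/m².
CFC-12: ΔF = 0.00032 × (548 − 1) = 0.00032 × 547 = 0.1750 W/m².
Total ΔF = 5.9411 + 0.1543 + 0.1750 = 6.2704 W/m².
ΔT = λ ΔF = 0.54 × 6.27 = 3.3858 K.

ΔF = 6.27 W/m²; ΔT = 3.4 K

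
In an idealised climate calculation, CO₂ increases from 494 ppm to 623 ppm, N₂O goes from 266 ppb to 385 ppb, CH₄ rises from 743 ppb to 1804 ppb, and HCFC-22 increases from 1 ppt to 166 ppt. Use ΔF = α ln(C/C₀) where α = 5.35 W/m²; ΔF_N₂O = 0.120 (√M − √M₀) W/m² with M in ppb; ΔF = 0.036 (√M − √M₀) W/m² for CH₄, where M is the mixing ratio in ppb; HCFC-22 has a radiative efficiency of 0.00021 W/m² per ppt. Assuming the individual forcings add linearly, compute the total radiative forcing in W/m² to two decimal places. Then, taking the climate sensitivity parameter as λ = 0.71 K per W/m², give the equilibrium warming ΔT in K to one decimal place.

ΔF = 2.22 W/m²; ΔT = 1.6 K

CO₂: 5.35 × ln(623/494) = 5.35 × ln(1.26113) = 5.35 × 0.23201 = 1.2413 W/m².
N₂O: 0.120 × (√385 − √266) = 0.120 × (19.6214 − 16.3095) = 0.120 × 3.3119 = 0.3974 W/m².
CH₄: 0.036 × (√1804 − √743) = 0.036 × (42.4735 − 27.2580) = 0.036 × 15.2155 = 0.5478 W/m².
HCFC-22: ΔF = 0.00021 × (166 − 1) = 0.00021 × 165 = 0.0347 W/m².
Total ΔF = 1.2413 + 0.3974 + 0.5478 + 0.0347 = 2.2212 W/m².
ΔT = λ ΔF = 0.71 × 2.22 = 1.5762 K.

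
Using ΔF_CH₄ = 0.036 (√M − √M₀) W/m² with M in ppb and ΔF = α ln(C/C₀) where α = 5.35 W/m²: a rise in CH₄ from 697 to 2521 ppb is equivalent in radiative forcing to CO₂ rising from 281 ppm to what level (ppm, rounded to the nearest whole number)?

C ≈ 330 ppm

CH₄ forcing: 0.036 × (√2521 − √697) = 0.036 × (50.2096 − 26.4008) = 0.036 × 23.8088 = 0.85712 W/m².
Set 5.35 ln(C/281) = 0.85712: ln(C/281) = 0.85712/5.35 = 0.16021, so C = 281 × e^0.16021 = 281 × 1.17376 = 329.83 ppm.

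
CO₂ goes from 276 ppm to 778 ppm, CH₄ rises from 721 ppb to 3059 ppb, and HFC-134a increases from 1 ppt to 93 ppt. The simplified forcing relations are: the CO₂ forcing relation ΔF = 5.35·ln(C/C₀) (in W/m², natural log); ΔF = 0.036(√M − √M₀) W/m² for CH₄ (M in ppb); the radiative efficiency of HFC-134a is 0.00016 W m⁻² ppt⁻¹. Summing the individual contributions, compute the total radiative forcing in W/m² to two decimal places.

CO₂: 5.35 × ln(778/276) = 5.35 × ln(2.81884) = 5.35 × 1.03633 = 5.5444 W/m².
CH₄: 0.036 × (√3059 − √721) = 0.036 × (55.3082 − 26.8514) = 0.036 × 28.4568 = 1.0244 W/m².
HFC-134a: ΔF = 0.00016 × (93 − 1) = 0.00016 × 92 = 0.0147 W/m².
Total ΔF = 5.5444 + 1.0244 + 0.0147 = 6.5835 W/m².

ΔF = 6.58 W/m²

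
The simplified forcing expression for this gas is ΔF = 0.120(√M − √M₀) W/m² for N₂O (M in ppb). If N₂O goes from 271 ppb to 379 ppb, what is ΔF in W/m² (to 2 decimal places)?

ΔF = 0.36 W/m²

N₂O: 0.120 × (√379 − √271) = 0.120 × (19.4679 − 16.4621) = 0.120 × 3.0058 = 0.3607 W/m².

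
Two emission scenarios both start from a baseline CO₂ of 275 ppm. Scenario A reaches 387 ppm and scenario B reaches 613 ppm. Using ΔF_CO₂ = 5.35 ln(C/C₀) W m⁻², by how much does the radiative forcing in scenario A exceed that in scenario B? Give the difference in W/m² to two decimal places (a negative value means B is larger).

ΔF_A = 5.35 ln(387/275) = 5.35 × 0.34165 = 1.8278 W/m².
ΔF_B = 5.35 ln(613/275) = 5.35 × 0.80159 = 4.2885 W/m².
Difference: 1.8278 − 4.2885 = -2.4607 W/m².
(Equivalently, ΔF_A − ΔF_B = 5.35 ln(387/613) = 5.35 × -0.45994 = -2.4607 W/m².)

ΔF_A − ΔF_B = -2.46 W/m²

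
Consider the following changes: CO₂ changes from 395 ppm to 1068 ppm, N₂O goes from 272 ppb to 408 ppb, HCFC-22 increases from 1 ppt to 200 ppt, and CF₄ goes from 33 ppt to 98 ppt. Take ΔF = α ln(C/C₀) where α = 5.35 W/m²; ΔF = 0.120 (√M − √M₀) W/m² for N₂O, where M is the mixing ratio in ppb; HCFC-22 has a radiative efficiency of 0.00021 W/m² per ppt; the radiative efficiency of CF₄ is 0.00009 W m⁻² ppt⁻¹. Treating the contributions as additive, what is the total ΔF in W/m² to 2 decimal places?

CO₂: 5.35 × ln(1068/395) = 5.35 × ln(2.70380) = 5.35 × 0.99466 = 5.3214 W/m².
N₂O: 0.120 × (√408 − √272) = 0.120 × (20.1990 − 16.4924) = 0.120 × 3.7066 = 0.4448 W/m².
HCFC-22: ΔF = 0.00021 × (200 − 1) = 0.00021 × 199 = 0.0418 W/m².
CF₄: ΔF = 0.00009 × (98 − 33) = 0.00009 × 65 = 0.0059 W/m².
Total ΔF = 5.3214 + 0.4448 + 0.0418 + 0.0059 = 5.8139 W/m².

ΔF = 5.81 W/m²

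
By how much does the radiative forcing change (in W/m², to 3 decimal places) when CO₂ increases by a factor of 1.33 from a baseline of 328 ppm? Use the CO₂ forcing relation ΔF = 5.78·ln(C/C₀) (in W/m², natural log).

ΔF = 5.78 × ln(1.33) = 5.78 × 0.28518 = 1.6483 W/m².

ΔF = 1.648 W/m²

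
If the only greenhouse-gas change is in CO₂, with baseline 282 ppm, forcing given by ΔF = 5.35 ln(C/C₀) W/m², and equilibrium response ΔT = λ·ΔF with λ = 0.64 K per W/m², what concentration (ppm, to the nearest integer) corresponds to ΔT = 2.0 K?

Required forcing: ΔF = ΔT/λ = 2.0/0.64 = 3.1250 W/m².
Then ln(C/282) = ΔF/5.35 = 3.1250/5.35 = 0.58411.
So C = 282 × e^0.58411 = 282 × 1.79339 = 505.74 ppm.

C ≈ 506 ppm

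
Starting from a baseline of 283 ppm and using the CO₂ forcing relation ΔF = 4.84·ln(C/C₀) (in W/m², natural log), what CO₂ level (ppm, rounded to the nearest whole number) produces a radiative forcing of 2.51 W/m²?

Set 4.84 ln(C/283) = 2.51, so ln(C/283) = 2.51/4.84 = 0.51860.
Then C/283 = e^0.51860 = 1.67967, giving C = 283 × 1.67967 = 475.35 ppm.

C ≈ 475 ppm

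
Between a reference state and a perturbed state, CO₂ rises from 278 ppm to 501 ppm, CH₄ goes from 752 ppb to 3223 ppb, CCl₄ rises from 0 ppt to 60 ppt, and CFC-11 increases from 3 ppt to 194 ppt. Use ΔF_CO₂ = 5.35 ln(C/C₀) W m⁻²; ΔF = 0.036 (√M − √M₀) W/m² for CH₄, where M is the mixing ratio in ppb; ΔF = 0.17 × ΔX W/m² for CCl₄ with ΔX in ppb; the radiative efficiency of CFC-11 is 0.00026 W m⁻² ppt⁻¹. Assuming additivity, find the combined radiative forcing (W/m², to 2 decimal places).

ΔF = 4.27 W/m²

CO₂: 5.35 × ln(501/278) = 5.35 × ln(1.80216) = 5.35 × 0.58899 = 3.1511 W/m².
CH₄: 0.036 × (√3223 − √752) = 0.036 × (56.7715 − 27.4226) = 0.036 × 29.3489 = 1.0566 W/m².
CCl₄: Δ = 60 − 0 = 60 ppt = 0.060 ppb; ΔF = 0.17 × 0.060 = 0.0102 W/m².
CFC-11: ΔF = 0.00026 × (194 − 3) = 0.00026 × 191 = 0.0497 W/m².
Total ΔF = 3.1511 + 1.0566 + 0.0102 + 0.0497 = 4.2676 W/m².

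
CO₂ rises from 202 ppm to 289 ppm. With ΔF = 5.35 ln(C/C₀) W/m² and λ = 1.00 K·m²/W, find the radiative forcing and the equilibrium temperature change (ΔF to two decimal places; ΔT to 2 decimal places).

ΔF = 1.92 W/m²; ΔT = 1.92 K

CO₂: 5.35 × ln(289/202) = 5.35 × ln(1.43069) = 5.35 × 0.35816 = 1.9162 W/m².
ΔT = λ ΔF = 1.00 × 1.92 = 1.9200 K.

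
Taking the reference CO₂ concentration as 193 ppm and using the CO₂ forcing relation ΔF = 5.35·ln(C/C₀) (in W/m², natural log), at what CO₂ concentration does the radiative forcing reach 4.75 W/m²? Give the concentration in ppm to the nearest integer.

C ≈ 469 ppm

Set 5.35 ln(C/193) = 4.75, so ln(C/193) = 4.75/5.35 = 0.88785.
Then C/193 = e^0.88785 = 2.42990, giving C = 193 × 2.42990 = 468.97 ppm.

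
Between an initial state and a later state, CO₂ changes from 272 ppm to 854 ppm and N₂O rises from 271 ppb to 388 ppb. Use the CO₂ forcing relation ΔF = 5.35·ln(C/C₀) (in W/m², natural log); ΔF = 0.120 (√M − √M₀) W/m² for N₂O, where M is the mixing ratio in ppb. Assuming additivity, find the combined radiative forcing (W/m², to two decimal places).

CO₂: 5.35 × ln(854/272) = 5.35 × ln(3.13971) = 5.35 × 1.14413 = 6.1211 W/m².
N₂O: 0.120 × (√388 − √271) = 0.120 × (19.6977 − 16.4621) = 0.120 × 3.2356 = 0.3883 W/m².
Total ΔF = 6.1211 + 0.3883 = 6.5094 W/m².

ΔF = 6.51 W/m²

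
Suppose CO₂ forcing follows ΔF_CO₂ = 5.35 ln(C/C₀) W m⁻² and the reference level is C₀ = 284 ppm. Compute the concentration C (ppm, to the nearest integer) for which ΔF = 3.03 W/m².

Set 5.35 ln(C/284) = 3.03, so ln(C/284) = 3.03/5.35 = 0.56636.
Then C/284 = e^0.56636 = 1.76184, giving C = 284 × 1.76184 = 500.36 ppm.

C ≈ 500 ppm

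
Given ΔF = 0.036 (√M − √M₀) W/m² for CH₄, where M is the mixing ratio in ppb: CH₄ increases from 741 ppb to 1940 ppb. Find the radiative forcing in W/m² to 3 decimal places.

CH₄: 0.036 × (√1940 − √741) = 0.036 × (44.0454 − 27.2213) = 0.036 × 16.8241 = 0.6057 W/m².

ΔF = 0.606 W/m²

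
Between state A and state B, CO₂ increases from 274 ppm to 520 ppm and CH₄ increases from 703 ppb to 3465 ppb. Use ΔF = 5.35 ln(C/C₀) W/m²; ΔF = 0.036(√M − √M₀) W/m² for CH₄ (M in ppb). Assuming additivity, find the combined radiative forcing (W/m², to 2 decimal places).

ΔF = 4.59 W/m²

CO₂: 5.35 × ln(520/274) = 5.35 × ln(1.89781) = 5.35 × 0.64070 = 3.4277 W/m².
CH₄: 0.036 × (√3465 − √703) = 0.036 × (58.8643 − 26.5141) = 0.036 × 32.3502 = 1.1646 W/m².
Total ΔF = 3.4277 + 1.1646 = 4.5923 W/m².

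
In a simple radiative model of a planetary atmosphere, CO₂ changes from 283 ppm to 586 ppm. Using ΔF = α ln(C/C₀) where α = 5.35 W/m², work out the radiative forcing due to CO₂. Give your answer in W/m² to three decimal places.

CO₂: 5.35 × ln(586/283) = 5.35 × ln(2.07067) = 5.35 × 0.72787 = 3.8941 W/m².

ΔF = 3.894 W/m²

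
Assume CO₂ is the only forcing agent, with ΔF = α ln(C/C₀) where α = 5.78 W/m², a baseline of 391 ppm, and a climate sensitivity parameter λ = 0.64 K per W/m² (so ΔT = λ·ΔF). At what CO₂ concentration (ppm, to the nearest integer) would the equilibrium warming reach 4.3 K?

Required forcing: ΔF = ΔT/λ = 4.3/0.64 = 6.7188 W/m².
Then ln(C/391) = ΔF/5.78 = 6.7188/5.78 = 1.16242.
So C = 391 × e^1.16242 = 391 × 3.19766 = 1250.29 ppm.

C ≈ 1250 ppm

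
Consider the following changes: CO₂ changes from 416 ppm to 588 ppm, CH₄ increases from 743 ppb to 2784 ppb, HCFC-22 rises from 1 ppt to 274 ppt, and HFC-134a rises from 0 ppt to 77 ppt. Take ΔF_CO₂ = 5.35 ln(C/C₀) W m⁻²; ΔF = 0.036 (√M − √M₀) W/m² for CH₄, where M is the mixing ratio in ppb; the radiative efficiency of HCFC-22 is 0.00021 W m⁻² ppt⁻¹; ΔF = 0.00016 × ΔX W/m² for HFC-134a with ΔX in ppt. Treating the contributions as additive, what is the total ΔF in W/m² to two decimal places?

ΔF = 2.84 W/m²

CO₂: 5.35 × ln(588/416) = 5.35 × ln(1.41346) = 5.35 × 0.34604 = 1.8513 W/m².
CH₄: 0.036 × (√2784 − √743) = 0.036 × (52.7636 − 27.2580) = 0.036 × 25.5056 = 0.9182 W/m².
HCFC-22: ΔF = 0.00021 × (274 − 1) = 0.00021 × 273 = 0.0573 W/m².
HFC-134a: ΔF = 0.00016 × (77 − 0) = 0.00016 × 77 = 0.0123 W/m².
Total ΔF = 1.8513 + 0.9182 + 0.0573 + 0.0123 = 2.8391 W/m².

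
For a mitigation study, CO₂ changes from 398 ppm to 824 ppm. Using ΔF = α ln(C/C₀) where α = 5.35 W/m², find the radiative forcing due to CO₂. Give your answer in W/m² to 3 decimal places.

CO₂ absorption bands are partially saturated, so forcing scales with the logarithm of the concentration ratio.
CO₂: 5.35 × ln(824/398) = 5.35 × ln(2.07035) = 5.35 × 0.72772 = 3.8933 W/m².

ΔF = 3.893 W/m²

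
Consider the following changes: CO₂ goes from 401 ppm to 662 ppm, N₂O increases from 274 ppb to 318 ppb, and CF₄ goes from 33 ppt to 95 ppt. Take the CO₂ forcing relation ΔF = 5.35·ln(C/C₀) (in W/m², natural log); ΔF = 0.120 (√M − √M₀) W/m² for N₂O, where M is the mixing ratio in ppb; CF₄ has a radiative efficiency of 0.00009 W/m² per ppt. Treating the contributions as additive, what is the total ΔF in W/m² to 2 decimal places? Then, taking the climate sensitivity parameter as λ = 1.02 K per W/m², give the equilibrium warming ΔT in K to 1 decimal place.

ΔF = 2.84 W/m²; ΔT = 2.9 K

CO₂: 5.35 × ln(662/401) = 5.35 × ln(1.65087) = 5.35 × 0.50130 = 2.6820 W/m².
N₂O: 0.120 × (√318 − √274) = 0.120 × (17.8326 − 16.5529) = 0.120 × 1.2797 = 0.1536 W/m².
CF₄: ΔF = 0.00009 × (95 − 33) = 0.00009 × 62 = 0.0056 W/m².
Total ΔF = 2.6820 + 0.1536 + 0.0056 = 2.8412 W/m².
ΔT = λ ΔF = 1.02 × 2.84 = 2.8968 K.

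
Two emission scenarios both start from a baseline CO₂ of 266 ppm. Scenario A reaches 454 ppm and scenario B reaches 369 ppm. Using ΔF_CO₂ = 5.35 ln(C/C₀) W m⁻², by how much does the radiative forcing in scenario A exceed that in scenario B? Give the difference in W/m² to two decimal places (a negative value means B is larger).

ΔF_A = 5.35 ln(454/266) = 5.35 × 0.53460 = 2.8601 W/m².
ΔF_B = 5.35 ln(369/266) = 5.35 × 0.32730 = 1.7511 W/m².
Difference: 2.8601 − 1.7511 = 1.1090 W/m².

ΔF_A − ΔF_B = 1.11 W/m²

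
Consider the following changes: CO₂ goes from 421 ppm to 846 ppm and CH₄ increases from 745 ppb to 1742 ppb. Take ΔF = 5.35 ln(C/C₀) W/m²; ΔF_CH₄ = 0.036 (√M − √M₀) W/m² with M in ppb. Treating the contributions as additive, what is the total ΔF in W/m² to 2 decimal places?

CO₂: 5.35 × ln(846/421) = 5.35 × ln(2.00950) = 5.35 × 0.69789 = 3.7337 W/m².
CH₄: 0.036 × (√1742 − √745) = 0.036 × (41.7373 − 27.2947) = 0.036 × 14.4426 = 0.5199 W/m².
Total ΔF = 3.7337 + 0.5199 = 4.2536 W/m².

ΔF = 4.25 W/m²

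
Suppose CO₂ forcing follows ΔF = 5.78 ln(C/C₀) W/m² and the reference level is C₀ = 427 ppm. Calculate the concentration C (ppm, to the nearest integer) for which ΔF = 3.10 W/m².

C ≈ 730 ppm

Set 5.78 ln(C/427) = 3.10, so ln(C/427) = 3.10/5.78 = 0.53633.
Then C/427 = e^0.53633 = 1.70972, giving C = 427 × 1.70972 = 730.05 ppm.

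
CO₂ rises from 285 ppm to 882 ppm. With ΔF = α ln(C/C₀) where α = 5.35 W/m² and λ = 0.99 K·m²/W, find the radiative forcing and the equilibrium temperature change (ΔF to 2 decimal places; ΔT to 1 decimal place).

ΔF = 6.04 W/m²; ΔT = 6.0 K

CO₂: 5.35 × ln(882/285) = 5.35 × ln(3.09474) = 5.35 × 1.12970 = 6.0439 W/m².
ΔT = λ ΔF = 0.99 × 6.04 = 5.9796 K.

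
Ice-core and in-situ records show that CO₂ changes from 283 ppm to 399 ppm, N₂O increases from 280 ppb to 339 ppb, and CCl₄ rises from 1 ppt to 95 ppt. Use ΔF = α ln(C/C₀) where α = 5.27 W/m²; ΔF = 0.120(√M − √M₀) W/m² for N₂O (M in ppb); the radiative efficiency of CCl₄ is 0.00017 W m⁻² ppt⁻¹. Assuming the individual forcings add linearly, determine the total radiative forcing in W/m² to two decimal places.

CO₂: 5.27 × ln(399/283) = 5.27 × ln(1.40989) = 5.27 × 0.34351 = 1.8103 W/m².
N₂O: 0.120 × (√339 − √280) = 0.120 × (18.4120 − 16.7332) = 0.120 × 1.6788 = 0.2015 W/m².
CCl₄: ΔF = 0.00017 × (95 − 1) = 0.00017 × 94 = 0.0160 W/m².
Total ΔF = 1.8103 + 0.2015 + 0.0160 = 2.0278 W/m².

ΔF = 2.03 W/m²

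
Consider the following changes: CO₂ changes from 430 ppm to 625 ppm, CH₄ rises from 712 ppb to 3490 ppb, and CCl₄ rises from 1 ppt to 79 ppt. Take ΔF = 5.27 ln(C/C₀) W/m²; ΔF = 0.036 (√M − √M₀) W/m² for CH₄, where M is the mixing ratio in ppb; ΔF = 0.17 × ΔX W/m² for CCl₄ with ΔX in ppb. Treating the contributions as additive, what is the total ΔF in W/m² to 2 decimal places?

CO₂: 5.27 × ln(625/430) = 5.27 × ln(1.45349) = 5.27 × 0.37397 = 1.9708 W/m².
CH₄: 0.036 × (√3490 − √712) = 0.036 × (59.0762 − 26.6833) = 0.036 × 32.3929 = 1.1661 W/m².
CCl₄: Δ = 79 − 1 = 78 ppt = 0.078 ppb; ΔF = 0.17 × 0.078 = 0.0133 W/m².
Total ΔF = 1.9708 + 1.1661 + 0.0133 = 3.1502 W/m².

ΔF = 3.15 W/m²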